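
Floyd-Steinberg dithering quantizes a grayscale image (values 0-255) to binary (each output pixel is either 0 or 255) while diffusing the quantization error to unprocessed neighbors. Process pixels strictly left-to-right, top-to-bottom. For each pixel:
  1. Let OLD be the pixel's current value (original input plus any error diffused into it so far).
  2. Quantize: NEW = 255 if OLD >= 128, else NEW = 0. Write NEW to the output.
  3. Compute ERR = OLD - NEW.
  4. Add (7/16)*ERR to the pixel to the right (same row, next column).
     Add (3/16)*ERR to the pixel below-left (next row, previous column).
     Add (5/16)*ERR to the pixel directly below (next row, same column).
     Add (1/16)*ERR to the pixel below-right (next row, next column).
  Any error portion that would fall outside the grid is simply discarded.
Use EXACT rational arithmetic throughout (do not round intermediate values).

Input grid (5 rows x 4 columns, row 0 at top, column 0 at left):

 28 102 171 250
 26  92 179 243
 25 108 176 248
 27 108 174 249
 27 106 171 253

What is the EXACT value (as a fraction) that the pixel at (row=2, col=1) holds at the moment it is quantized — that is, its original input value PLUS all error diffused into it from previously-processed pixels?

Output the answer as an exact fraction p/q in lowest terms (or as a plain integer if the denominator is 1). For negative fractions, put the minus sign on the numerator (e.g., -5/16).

(0,0): OLD=28 → NEW=0, ERR=28
(0,1): OLD=457/4 → NEW=0, ERR=457/4
(0,2): OLD=14143/64 → NEW=255, ERR=-2177/64
(0,3): OLD=240761/1024 → NEW=255, ERR=-20359/1024
(1,0): OLD=3595/64 → NEW=0, ERR=3595/64
(1,1): OLD=75597/512 → NEW=255, ERR=-54963/512
(1,2): OLD=2045009/16384 → NEW=0, ERR=2045009/16384
(1,3): OLD=75830023/262144 → NEW=255, ERR=8983303/262144
(2,0): OLD=183711/8192 → NEW=0, ERR=183711/8192
(2,1): OLD=29144773/262144 → NEW=0, ERR=29144773/262144
Target (2,1): original=108, with diffused error = 29144773/262144

Answer: 29144773/262144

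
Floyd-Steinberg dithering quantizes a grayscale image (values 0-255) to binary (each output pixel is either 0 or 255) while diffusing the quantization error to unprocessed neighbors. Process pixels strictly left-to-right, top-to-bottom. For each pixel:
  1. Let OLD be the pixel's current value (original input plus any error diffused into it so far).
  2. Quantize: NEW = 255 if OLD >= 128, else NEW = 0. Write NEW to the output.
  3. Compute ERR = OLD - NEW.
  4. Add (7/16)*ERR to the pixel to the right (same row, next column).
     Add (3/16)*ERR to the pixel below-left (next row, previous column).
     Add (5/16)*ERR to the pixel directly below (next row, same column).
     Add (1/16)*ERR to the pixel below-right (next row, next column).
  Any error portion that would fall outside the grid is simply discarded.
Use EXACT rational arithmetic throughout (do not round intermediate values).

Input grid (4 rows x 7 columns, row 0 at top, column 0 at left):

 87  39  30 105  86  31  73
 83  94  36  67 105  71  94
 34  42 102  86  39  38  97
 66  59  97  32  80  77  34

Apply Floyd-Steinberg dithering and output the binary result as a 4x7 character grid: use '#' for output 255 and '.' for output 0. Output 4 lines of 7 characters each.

(0,0): OLD=87 → NEW=0, ERR=87
(0,1): OLD=1233/16 → NEW=0, ERR=1233/16
(0,2): OLD=16311/256 → NEW=0, ERR=16311/256
(0,3): OLD=544257/4096 → NEW=255, ERR=-500223/4096
(0,4): OLD=2134535/65536 → NEW=0, ERR=2134535/65536
(0,5): OLD=47447601/1048576 → NEW=0, ERR=47447601/1048576
(0,6): OLD=1556869975/16777216 → NEW=0, ERR=1556869975/16777216
(1,0): OLD=31907/256 → NEW=0, ERR=31907/256
(1,1): OLD=389109/2048 → NEW=255, ERR=-133131/2048
(1,2): OLD=615321/65536 → NEW=0, ERR=615321/65536
(1,3): OLD=11280805/262144 → NEW=0, ERR=11280805/262144
(1,4): OLD=2262518735/16777216 → NEW=255, ERR=-2015671345/16777216
(1,5): OLD=6981038463/134217728 → NEW=0, ERR=6981038463/134217728
(1,6): OLD=319078824081/2147483648 → NEW=255, ERR=-228529506159/2147483648
(2,0): OLD=1990999/32768 → NEW=0, ERR=1990999/32768
(2,1): OLD=60627373/1048576 → NEW=0, ERR=60627373/1048576
(2,2): OLD=2252099911/16777216 → NEW=255, ERR=-2026090169/16777216
(2,3): OLD=3311591887/134217728 → NEW=0, ERR=3311591887/134217728
(2,4): OLD=26512519615/1073741824 → NEW=0, ERR=26512519615/1073741824
(2,5): OLD=1291733958997/34359738368 → NEW=0, ERR=1291733958997/34359738368
(2,6): OLD=45873237013923/549755813888 → NEW=0, ERR=45873237013923/549755813888
(3,0): OLD=1607738215/16777216 → NEW=0, ERR=1607738215/16777216
(3,1): OLD=13441585115/134217728 → NEW=0, ERR=13441585115/134217728
(3,2): OLD=119524241153/1073741824 → NEW=0, ERR=119524241153/1073741824
(3,3): OLD=367189241367/4294967296 → NEW=0, ERR=367189241367/4294967296
(3,4): OLD=73508035166055/549755813888 → NEW=255, ERR=-66679697375385/549755813888
(3,5): OLD=232537059443365/4398046511104 → NEW=0, ERR=232537059443365/4398046511104
(3,6): OLD=6020568145452667/70368744177664 → NEW=0, ERR=6020568145452667/70368744177664
Row 0: ...#...
Row 1: .#..#.#
Row 2: ..#....
Row 3: ....#..

Answer: ...#...
.#..#.#
..#....
....#..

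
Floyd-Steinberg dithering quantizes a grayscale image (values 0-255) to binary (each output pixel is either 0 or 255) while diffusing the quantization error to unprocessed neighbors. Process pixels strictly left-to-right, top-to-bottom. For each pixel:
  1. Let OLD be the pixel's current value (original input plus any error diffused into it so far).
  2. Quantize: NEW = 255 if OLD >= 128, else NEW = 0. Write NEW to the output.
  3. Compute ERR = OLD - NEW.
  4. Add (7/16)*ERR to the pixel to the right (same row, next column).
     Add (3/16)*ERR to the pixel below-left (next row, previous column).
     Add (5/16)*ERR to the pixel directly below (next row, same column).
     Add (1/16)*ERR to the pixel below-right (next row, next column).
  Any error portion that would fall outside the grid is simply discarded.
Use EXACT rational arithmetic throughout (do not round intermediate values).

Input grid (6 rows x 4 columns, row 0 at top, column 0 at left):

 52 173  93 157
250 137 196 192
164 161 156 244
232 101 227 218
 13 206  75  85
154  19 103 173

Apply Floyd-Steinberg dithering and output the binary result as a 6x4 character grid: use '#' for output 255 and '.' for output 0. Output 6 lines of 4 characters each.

(0,0): OLD=52 → NEW=0, ERR=52
(0,1): OLD=783/4 → NEW=255, ERR=-237/4
(0,2): OLD=4293/64 → NEW=0, ERR=4293/64
(0,3): OLD=190819/1024 → NEW=255, ERR=-70301/1024
(1,0): OLD=16329/64 → NEW=255, ERR=9/64
(1,1): OLD=68799/512 → NEW=255, ERR=-61761/512
(1,2): OLD=2418475/16384 → NEW=255, ERR=-1759445/16384
(1,3): OLD=33490461/262144 → NEW=0, ERR=33490461/262144
(2,0): OLD=1158565/8192 → NEW=255, ERR=-930395/8192
(2,1): OLD=14021863/262144 → NEW=0, ERR=14021863/262144
(2,2): OLD=85069827/524288 → NEW=255, ERR=-48623613/524288
(2,3): OLD=1985057431/8388608 → NEW=255, ERR=-154037609/8388608
(3,0): OLD=866280917/4194304 → NEW=255, ERR=-203266603/4194304
(3,1): OLD=4833549131/67108864 → NEW=0, ERR=4833549131/67108864
(3,2): OLD=246347819957/1073741824 → NEW=255, ERR=-27456345163/1073741824
(3,3): OLD=3354851836787/17179869184 → NEW=255, ERR=-1026014805133/17179869184
(4,0): OLD=12197962865/1073741824 → NEW=0, ERR=12197962865/1073741824
(4,1): OLD=1938358718291/8589934592 → NEW=255, ERR=-252074602669/8589934592
(4,2): OLD=13049635132531/274877906944 → NEW=0, ERR=13049635132531/274877906944
(4,3): OLD=376071390599189/4398046511104 → NEW=0, ERR=376071390599189/4398046511104
(5,0): OLD=20897293541281/137438953472 → NEW=255, ERR=-14149639594079/137438953472
(5,1): OLD=-112592423142137/4398046511104 → NEW=0, ERR=-112592423142137/4398046511104
(5,2): OLD=265717389816811/2199023255552 → NEW=0, ERR=265717389816811/2199023255552
(5,3): OLD=17982987315287667/70368744177664 → NEW=255, ERR=38957549983347/70368744177664
Row 0: .#.#
Row 1: ###.
Row 2: #.##
Row 3: #.##
Row 4: .#..
Row 5: #..#

Answer: .#.#
###.
#.##
#.##
.#..
#..#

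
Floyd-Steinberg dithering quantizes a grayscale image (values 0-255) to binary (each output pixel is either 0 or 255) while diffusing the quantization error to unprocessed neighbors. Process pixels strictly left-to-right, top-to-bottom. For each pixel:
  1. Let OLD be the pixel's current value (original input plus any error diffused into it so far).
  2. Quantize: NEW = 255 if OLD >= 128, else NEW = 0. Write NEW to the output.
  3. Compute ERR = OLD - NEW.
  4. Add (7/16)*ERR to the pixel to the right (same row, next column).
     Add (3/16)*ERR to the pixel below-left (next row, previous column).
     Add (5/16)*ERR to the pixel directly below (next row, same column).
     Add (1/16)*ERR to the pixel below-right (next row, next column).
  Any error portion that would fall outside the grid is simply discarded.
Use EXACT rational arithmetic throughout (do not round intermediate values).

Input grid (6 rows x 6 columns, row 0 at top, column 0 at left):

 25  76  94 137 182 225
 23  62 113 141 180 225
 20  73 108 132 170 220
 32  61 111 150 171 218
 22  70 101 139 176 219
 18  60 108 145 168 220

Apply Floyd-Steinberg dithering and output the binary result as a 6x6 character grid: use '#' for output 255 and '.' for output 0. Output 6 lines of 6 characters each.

(0,0): OLD=25 → NEW=0, ERR=25
(0,1): OLD=1391/16 → NEW=0, ERR=1391/16
(0,2): OLD=33801/256 → NEW=255, ERR=-31479/256
(0,3): OLD=340799/4096 → NEW=0, ERR=340799/4096
(0,4): OLD=14313145/65536 → NEW=255, ERR=-2398535/65536
(0,5): OLD=219139855/1048576 → NEW=255, ERR=-48247025/1048576
(1,0): OLD=12061/256 → NEW=0, ERR=12061/256
(1,1): OLD=180811/2048 → NEW=0, ERR=180811/2048
(1,2): OLD=8797095/65536 → NEW=255, ERR=-7914585/65536
(1,3): OLD=26114203/262144 → NEW=0, ERR=26114203/262144
(1,4): OLD=3501717233/16777216 → NEW=255, ERR=-776472847/16777216
(1,5): OLD=50488880711/268435456 → NEW=255, ERR=-17962160569/268435456
(2,0): OLD=1680233/32768 → NEW=0, ERR=1680233/32768
(2,1): OLD=108342931/1048576 → NEW=0, ERR=108342931/1048576
(2,2): OLD=2343118713/16777216 → NEW=255, ERR=-1935071367/16777216
(2,3): OLD=12944486641/134217728 → NEW=0, ERR=12944486641/134217728
(2,4): OLD=822103887699/4294967296 → NEW=255, ERR=-273112772781/4294967296
(2,5): OLD=11570745578101/68719476736 → NEW=255, ERR=-5952720989579/68719476736
(3,0): OLD=1130736985/16777216 → NEW=0, ERR=1130736985/16777216
(3,1): OLD=14006110693/134217728 → NEW=0, ERR=14006110693/134217728
(3,2): OLD=155855980095/1073741824 → NEW=255, ERR=-117948185025/1073741824
(3,3): OLD=7761773603965/68719476736 → NEW=0, ERR=7761773603965/68719476736
(3,4): OLD=104634647973213/549755813888 → NEW=255, ERR=-35553084568227/549755813888
(3,5): OLD=1395609412364627/8796093022208 → NEW=255, ERR=-847394308298413/8796093022208
(4,0): OLD=134492451735/2147483648 → NEW=0, ERR=134492451735/2147483648
(4,1): OLD=3904162927275/34359738368 → NEW=0, ERR=3904162927275/34359738368
(4,2): OLD=158421985665937/1099511627776 → NEW=255, ERR=-121953479416943/1099511627776
(4,3): OLD=1878483943697461/17592186044416 → NEW=0, ERR=1878483943697461/17592186044416
(4,4): OLD=53903138168865925/281474976710656 → NEW=255, ERR=-17872980892351355/281474976710656
(4,5): OLD=707391183521000835/4503599627370496 → NEW=255, ERR=-441026721458475645/4503599627370496
(5,0): OLD=32367489570609/549755813888 → NEW=0, ERR=32367489570609/549755813888
(5,1): OLD=1836341782054977/17592186044416 → NEW=0, ERR=1836341782054977/17592186044416
(5,2): OLD=20565897427818715/140737488355328 → NEW=255, ERR=-15322162102789925/140737488355328
(5,3): OLD=503951358617668377/4503599627370496 → NEW=0, ERR=503951358617668377/4503599627370496
(5,4): OLD=1670163570314823321/9007199254740992 → NEW=255, ERR=-626672239644129639/9007199254740992
(5,5): OLD=22336433096039384557/144115188075855872 → NEW=255, ERR=-14412939863303862803/144115188075855872
Row 0: ..#.##
Row 1: ..#.##
Row 2: ..#.##
Row 3: ..#.##
Row 4: ..#.##
Row 5: ..#.##

Answer: ..#.##
..#.##
..#.##
..#.##
..#.##
..#.##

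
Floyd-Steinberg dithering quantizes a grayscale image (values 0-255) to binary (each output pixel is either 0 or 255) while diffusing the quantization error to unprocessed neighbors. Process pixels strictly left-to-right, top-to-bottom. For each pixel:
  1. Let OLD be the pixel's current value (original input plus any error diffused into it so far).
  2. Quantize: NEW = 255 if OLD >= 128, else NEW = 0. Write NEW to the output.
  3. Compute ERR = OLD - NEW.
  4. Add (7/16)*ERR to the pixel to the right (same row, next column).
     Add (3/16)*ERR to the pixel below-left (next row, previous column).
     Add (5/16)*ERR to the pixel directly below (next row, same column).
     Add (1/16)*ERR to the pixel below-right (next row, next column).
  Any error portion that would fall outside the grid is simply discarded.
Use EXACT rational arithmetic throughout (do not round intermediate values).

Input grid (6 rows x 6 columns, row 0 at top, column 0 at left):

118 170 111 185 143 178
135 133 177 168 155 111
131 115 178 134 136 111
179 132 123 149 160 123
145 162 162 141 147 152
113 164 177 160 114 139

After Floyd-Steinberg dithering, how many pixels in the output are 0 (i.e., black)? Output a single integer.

(0,0): OLD=118 → NEW=0, ERR=118
(0,1): OLD=1773/8 → NEW=255, ERR=-267/8
(0,2): OLD=12339/128 → NEW=0, ERR=12339/128
(0,3): OLD=465253/2048 → NEW=255, ERR=-56987/2048
(0,4): OLD=4286915/32768 → NEW=255, ERR=-4068925/32768
(0,5): OLD=64840789/524288 → NEW=0, ERR=64840789/524288
(1,0): OLD=21199/128 → NEW=255, ERR=-11441/128
(1,1): OLD=111529/1024 → NEW=0, ERR=111529/1024
(1,2): OLD=8109149/32768 → NEW=255, ERR=-246691/32768
(1,3): OLD=18186649/131072 → NEW=255, ERR=-15236711/131072
(1,4): OLD=728026027/8388608 → NEW=0, ERR=728026027/8388608
(1,5): OLD=24139968317/134217728 → NEW=255, ERR=-10085552323/134217728
(2,0): OLD=2023251/16384 → NEW=0, ERR=2023251/16384
(2,1): OLD=102794305/524288 → NEW=255, ERR=-30899135/524288
(2,2): OLD=1131405315/8388608 → NEW=255, ERR=-1007689725/8388608
(2,3): OLD=4088262571/67108864 → NEW=0, ERR=4088262571/67108864
(2,4): OLD=361676485249/2147483648 → NEW=255, ERR=-185931844991/2147483648
(2,5): OLD=1891938520983/34359738368 → NEW=0, ERR=1891938520983/34359738368
(3,0): OLD=1732583587/8388608 → NEW=255, ERR=-406511453/8388608
(3,1): OLD=5206032231/67108864 → NEW=0, ERR=5206032231/67108864
(3,2): OLD=68257289701/536870912 → NEW=0, ERR=68257289701/536870912
(3,3): OLD=6869163035247/34359738368 → NEW=255, ERR=-1892570248593/34359738368
(3,4): OLD=33803698440975/274877906944 → NEW=0, ERR=33803698440975/274877906944
(3,5): OLD=829463874633089/4398046511104 → NEW=255, ERR=-292037985698431/4398046511104
(4,0): OLD=155050203053/1073741824 → NEW=255, ERR=-118753962067/1073741824
(4,1): OLD=2725853924041/17179869184 → NEW=255, ERR=-1655012717879/17179869184
(4,2): OLD=84720374260363/549755813888 → NEW=255, ERR=-55467358281077/549755813888
(4,3): OLD=973289643576023/8796093022208 → NEW=0, ERR=973289643576023/8796093022208
(4,4): OLD=30673304145990983/140737488355328 → NEW=255, ERR=-5214755384617657/140737488355328
(4,5): OLD=276351699877864337/2251799813685248 → NEW=0, ERR=276351699877864337/2251799813685248
(5,0): OLD=16595848365675/274877906944 → NEW=0, ERR=16595848365675/274877906944
(5,1): OLD=1182894994479387/8796093022208 → NEW=255, ERR=-1060108726183653/8796093022208
(5,2): OLD=7562444056147673/70368744177664 → NEW=0, ERR=7562444056147673/70368744177664
(5,3): OLD=514181448587980259/2251799813685248 → NEW=255, ERR=-60027503901757981/2251799813685248
(5,4): OLD=543515893808653603/4503599627370496 → NEW=0, ERR=543515893808653603/4503599627370496
(5,5): OLD=16417261654403436671/72057594037927936 → NEW=255, ERR=-1957424825268187009/72057594037927936
Output grid:
  Row 0: .#.##.  (3 black, running=3)
  Row 1: #.##.#  (2 black, running=5)
  Row 2: .##.#.  (3 black, running=8)
  Row 3: #..#.#  (3 black, running=11)
  Row 4: ###.#.  (2 black, running=13)
  Row 5: .#.#.#  (3 black, running=16)

Answer: 16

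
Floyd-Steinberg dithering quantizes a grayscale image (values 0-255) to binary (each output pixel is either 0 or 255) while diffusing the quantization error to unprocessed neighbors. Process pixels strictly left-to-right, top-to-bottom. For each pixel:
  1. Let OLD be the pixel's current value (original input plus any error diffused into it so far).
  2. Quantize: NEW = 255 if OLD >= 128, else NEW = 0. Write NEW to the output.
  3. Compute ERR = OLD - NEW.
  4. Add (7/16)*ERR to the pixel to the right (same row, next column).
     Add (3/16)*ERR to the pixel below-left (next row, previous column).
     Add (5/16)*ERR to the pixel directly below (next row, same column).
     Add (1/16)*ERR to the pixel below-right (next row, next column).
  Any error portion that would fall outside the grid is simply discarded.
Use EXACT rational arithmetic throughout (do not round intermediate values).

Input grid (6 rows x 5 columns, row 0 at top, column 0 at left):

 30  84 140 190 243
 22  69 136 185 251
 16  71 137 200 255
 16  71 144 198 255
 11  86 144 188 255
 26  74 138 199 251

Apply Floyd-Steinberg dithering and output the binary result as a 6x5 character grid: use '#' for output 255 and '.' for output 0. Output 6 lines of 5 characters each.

(0,0): OLD=30 → NEW=0, ERR=30
(0,1): OLD=777/8 → NEW=0, ERR=777/8
(0,2): OLD=23359/128 → NEW=255, ERR=-9281/128
(0,3): OLD=324153/2048 → NEW=255, ERR=-198087/2048
(0,4): OLD=6576015/32768 → NEW=255, ERR=-1779825/32768
(1,0): OLD=6347/128 → NEW=0, ERR=6347/128
(1,1): OLD=111949/1024 → NEW=0, ERR=111949/1024
(1,2): OLD=4885905/32768 → NEW=255, ERR=-3469935/32768
(1,3): OLD=12285341/131072 → NEW=0, ERR=12285341/131072
(1,4): OLD=564108471/2097152 → NEW=255, ERR=29334711/2097152
(2,0): OLD=851871/16384 → NEW=0, ERR=851871/16384
(2,1): OLD=58277509/524288 → NEW=0, ERR=58277509/524288
(2,2): OLD=1484329039/8388608 → NEW=255, ERR=-654766001/8388608
(2,3): OLD=25655205885/134217728 → NEW=255, ERR=-8570314755/134217728
(2,4): OLD=509583423659/2147483648 → NEW=255, ERR=-38024906581/2147483648
(3,0): OLD=445349615/8388608 → NEW=0, ERR=445349615/8388608
(3,1): OLD=7890483331/67108864 → NEW=0, ERR=7890483331/67108864
(3,2): OLD=356531229905/2147483648 → NEW=255, ERR=-191077100335/2147483648
(3,3): OLD=562296062265/4294967296 → NEW=255, ERR=-532920598215/4294967296
(3,4): OLD=13138523242205/68719476736 → NEW=255, ERR=-4384943325475/68719476736
(4,0): OLD=53296594657/1073741824 → NEW=0, ERR=53296594657/1073741824
(4,1): OLD=4504345358241/34359738368 → NEW=255, ERR=-4257387925599/34359738368
(4,2): OLD=25326786802191/549755813888 → NEW=0, ERR=25326786802191/549755813888
(4,3): OLD=1335729435435681/8796093022208 → NEW=255, ERR=-907274285227359/8796093022208
(4,4): OLD=25639354420568807/140737488355328 → NEW=255, ERR=-10248705110039833/140737488355328
(5,0): OLD=10048942529411/549755813888 → NEW=0, ERR=10048942529411/549755813888
(5,1): OLD=241965332086153/4398046511104 → NEW=0, ERR=241965332086153/4398046511104
(5,2): OLD=21023716821781265/140737488355328 → NEW=255, ERR=-14864342708827375/140737488355328
(5,3): OLD=61803340808656351/562949953421312 → NEW=0, ERR=61803340808656351/562949953421312
(5,4): OLD=2430390742145235813/9007199254740992 → NEW=255, ERR=133554932186282853/9007199254740992
Row 0: ..###
Row 1: ..#.#
Row 2: ..###
Row 3: ..###
Row 4: .#.##
Row 5: ..#.#

Answer: ..###
..#.#
..###
..###
.#.##
..#.#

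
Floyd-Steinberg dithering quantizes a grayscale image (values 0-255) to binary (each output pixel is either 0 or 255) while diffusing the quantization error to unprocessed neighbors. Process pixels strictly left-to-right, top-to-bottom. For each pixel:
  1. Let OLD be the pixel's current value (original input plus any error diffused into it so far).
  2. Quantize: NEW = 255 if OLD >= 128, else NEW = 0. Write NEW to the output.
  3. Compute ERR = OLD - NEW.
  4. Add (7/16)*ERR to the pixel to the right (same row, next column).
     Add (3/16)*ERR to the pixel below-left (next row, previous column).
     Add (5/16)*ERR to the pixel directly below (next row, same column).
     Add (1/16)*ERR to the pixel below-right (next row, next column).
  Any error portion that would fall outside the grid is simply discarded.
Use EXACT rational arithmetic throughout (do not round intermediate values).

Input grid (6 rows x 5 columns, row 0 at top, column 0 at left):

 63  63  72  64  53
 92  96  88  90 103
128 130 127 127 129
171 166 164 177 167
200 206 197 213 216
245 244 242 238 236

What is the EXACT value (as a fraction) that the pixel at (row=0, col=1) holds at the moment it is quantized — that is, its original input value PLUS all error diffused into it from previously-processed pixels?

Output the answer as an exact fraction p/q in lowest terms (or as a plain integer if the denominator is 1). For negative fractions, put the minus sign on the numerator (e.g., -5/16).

Answer: 1449/16

Derivation:
(0,0): OLD=63 → NEW=0, ERR=63
(0,1): OLD=1449/16 → NEW=0, ERR=1449/16
Target (0,1): original=63, with diffused error = 1449/16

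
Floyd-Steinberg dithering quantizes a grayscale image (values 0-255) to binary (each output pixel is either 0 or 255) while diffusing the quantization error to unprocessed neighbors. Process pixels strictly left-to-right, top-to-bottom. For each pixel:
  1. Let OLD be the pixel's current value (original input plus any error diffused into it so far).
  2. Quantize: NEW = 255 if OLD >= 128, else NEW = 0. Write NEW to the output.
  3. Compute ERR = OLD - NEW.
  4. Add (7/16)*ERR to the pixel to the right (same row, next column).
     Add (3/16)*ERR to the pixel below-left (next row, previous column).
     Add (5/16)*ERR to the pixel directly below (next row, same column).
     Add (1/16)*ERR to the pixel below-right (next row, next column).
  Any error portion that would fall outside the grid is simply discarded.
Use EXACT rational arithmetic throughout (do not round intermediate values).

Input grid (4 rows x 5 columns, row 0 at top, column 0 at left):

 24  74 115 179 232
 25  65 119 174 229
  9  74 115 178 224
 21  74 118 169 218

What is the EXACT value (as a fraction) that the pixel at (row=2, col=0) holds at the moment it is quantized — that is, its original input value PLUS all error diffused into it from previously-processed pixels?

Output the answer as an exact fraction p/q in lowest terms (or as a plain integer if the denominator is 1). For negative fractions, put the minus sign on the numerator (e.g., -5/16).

Answer: 171503/4096

Derivation:
(0,0): OLD=24 → NEW=0, ERR=24
(0,1): OLD=169/2 → NEW=0, ERR=169/2
(0,2): OLD=4863/32 → NEW=255, ERR=-3297/32
(0,3): OLD=68569/512 → NEW=255, ERR=-61991/512
(0,4): OLD=1466607/8192 → NEW=255, ERR=-622353/8192
(1,0): OLD=1547/32 → NEW=0, ERR=1547/32
(1,1): OLD=24253/256 → NEW=0, ERR=24253/256
(1,2): OLD=907921/8192 → NEW=0, ERR=907921/8192
(1,3): OLD=5372901/32768 → NEW=255, ERR=-2982939/32768
(1,4): OLD=82766895/524288 → NEW=255, ERR=-50926545/524288
(2,0): OLD=171503/4096 → NEW=0, ERR=171503/4096
Target (2,0): original=9, with diffused error = 171503/4096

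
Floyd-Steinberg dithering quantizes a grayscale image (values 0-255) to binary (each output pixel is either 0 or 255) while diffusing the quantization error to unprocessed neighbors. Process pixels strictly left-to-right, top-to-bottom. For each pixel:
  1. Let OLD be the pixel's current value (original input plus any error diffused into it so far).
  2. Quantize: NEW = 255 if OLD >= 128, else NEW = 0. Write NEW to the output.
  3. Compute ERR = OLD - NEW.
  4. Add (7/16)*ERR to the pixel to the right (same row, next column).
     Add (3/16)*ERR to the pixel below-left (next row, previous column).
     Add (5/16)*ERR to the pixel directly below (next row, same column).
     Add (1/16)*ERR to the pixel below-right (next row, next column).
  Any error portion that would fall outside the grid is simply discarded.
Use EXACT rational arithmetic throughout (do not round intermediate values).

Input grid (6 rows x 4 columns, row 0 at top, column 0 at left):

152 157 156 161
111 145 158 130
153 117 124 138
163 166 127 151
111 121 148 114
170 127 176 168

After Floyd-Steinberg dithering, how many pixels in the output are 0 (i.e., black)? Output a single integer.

(0,0): OLD=152 → NEW=255, ERR=-103
(0,1): OLD=1791/16 → NEW=0, ERR=1791/16
(0,2): OLD=52473/256 → NEW=255, ERR=-12807/256
(0,3): OLD=569807/4096 → NEW=255, ERR=-474673/4096
(1,0): OLD=25549/256 → NEW=0, ERR=25549/256
(1,1): OLD=425627/2048 → NEW=255, ERR=-96613/2048
(1,2): OLD=7012023/65536 → NEW=0, ERR=7012023/65536
(1,3): OLD=144146609/1048576 → NEW=255, ERR=-123240271/1048576
(2,0): OLD=5745625/32768 → NEW=255, ERR=-2610215/32768
(2,1): OLD=98258915/1048576 → NEW=0, ERR=98258915/1048576
(2,2): OLD=363745295/2097152 → NEW=255, ERR=-171028465/2097152
(2,3): OLD=2425294387/33554432 → NEW=0, ERR=2425294387/33554432
(3,0): OLD=2611828553/16777216 → NEW=255, ERR=-1666361527/16777216
(3,1): OLD=35315354967/268435456 → NEW=255, ERR=-33135686313/268435456
(3,2): OLD=287414172329/4294967296 → NEW=0, ERR=287414172329/4294967296
(3,3): OLD=13590462304799/68719476736 → NEW=255, ERR=-3933004262881/68719476736
(4,0): OLD=244025388757/4294967296 → NEW=0, ERR=244025388757/4294967296
(4,1): OLD=3904016733695/34359738368 → NEW=0, ERR=3904016733695/34359738368
(4,2): OLD=220095340484127/1099511627776 → NEW=255, ERR=-60280124598753/1099511627776
(4,3): OLD=1342486023957897/17592186044416 → NEW=0, ERR=1342486023957897/17592186044416
(5,0): OLD=114931554112325/549755813888 → NEW=255, ERR=-25256178429115/549755813888
(5,1): OLD=2386893932749955/17592186044416 → NEW=255, ERR=-2099113508576125/17592186044416
(5,2): OLD=1126553312895871/8796093022208 → NEW=255, ERR=-1116450407767169/8796093022208
(5,3): OLD=37405438504859279/281474976710656 → NEW=255, ERR=-34370680556358001/281474976710656
Output grid:
  Row 0: #.##  (1 black, running=1)
  Row 1: .#.#  (2 black, running=3)
  Row 2: #.#.  (2 black, running=5)
  Row 3: ##.#  (1 black, running=6)
  Row 4: ..#.  (3 black, running=9)
  Row 5: ####  (0 black, running=9)

Answer: 9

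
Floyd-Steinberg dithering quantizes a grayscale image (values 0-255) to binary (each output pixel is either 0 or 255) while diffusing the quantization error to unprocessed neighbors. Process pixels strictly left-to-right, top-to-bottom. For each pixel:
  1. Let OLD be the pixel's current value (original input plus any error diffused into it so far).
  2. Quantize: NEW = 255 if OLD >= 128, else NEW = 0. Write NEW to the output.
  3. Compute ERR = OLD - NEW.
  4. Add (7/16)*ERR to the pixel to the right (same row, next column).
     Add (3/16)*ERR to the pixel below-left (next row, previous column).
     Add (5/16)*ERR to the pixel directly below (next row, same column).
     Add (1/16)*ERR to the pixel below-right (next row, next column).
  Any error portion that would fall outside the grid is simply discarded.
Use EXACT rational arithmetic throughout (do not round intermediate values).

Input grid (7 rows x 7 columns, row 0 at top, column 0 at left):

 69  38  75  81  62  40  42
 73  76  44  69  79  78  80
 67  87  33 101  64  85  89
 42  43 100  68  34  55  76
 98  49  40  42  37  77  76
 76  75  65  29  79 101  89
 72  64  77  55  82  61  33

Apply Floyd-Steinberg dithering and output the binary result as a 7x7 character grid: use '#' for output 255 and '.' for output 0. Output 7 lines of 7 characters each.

(0,0): OLD=69 → NEW=0, ERR=69
(0,1): OLD=1091/16 → NEW=0, ERR=1091/16
(0,2): OLD=26837/256 → NEW=0, ERR=26837/256
(0,3): OLD=519635/4096 → NEW=0, ERR=519635/4096
(0,4): OLD=7700677/65536 → NEW=0, ERR=7700677/65536
(0,5): OLD=95847779/1048576 → NEW=0, ERR=95847779/1048576
(0,6): OLD=1375577525/16777216 → NEW=0, ERR=1375577525/16777216
(1,0): OLD=27481/256 → NEW=0, ERR=27481/256
(1,1): OLD=344559/2048 → NEW=255, ERR=-177681/2048
(1,2): OLD=4381211/65536 → NEW=0, ERR=4381211/65536
(1,3): OLD=43640831/262144 → NEW=255, ERR=-23205889/262144
(1,4): OLD=1712259229/16777216 → NEW=0, ERR=1712259229/16777216
(1,5): OLD=23344854189/134217728 → NEW=255, ERR=-10880666451/134217728
(1,6): OLD=162925643395/2147483648 → NEW=0, ERR=162925643395/2147483648
(2,0): OLD=2761653/32768 → NEW=0, ERR=2761653/32768
(2,1): OLD=121639063/1048576 → NEW=0, ERR=121639063/1048576
(2,2): OLD=1386175109/16777216 → NEW=0, ERR=1386175109/16777216
(2,3): OLD=17823845021/134217728 → NEW=255, ERR=-16401675619/134217728
(2,4): OLD=23297089389/1073741824 → NEW=0, ERR=23297089389/1073741824
(2,5): OLD=3084229808143/34359738368 → NEW=0, ERR=3084229808143/34359738368
(2,6): OLD=80766476953177/549755813888 → NEW=255, ERR=-59421255588263/549755813888
(3,0): OLD=1511424741/16777216 → NEW=0, ERR=1511424741/16777216
(3,1): OLD=18713157249/134217728 → NEW=255, ERR=-15512363391/134217728
(3,2): OLD=63986799315/1073741824 → NEW=0, ERR=63986799315/1073741824
(3,3): OLD=279669537525/4294967296 → NEW=0, ERR=279669537525/4294967296
(3,4): OLD=43134586541797/549755813888 → NEW=0, ERR=43134586541797/549755813888
(3,5): OLD=433064974833919/4398046511104 → NEW=0, ERR=433064974833919/4398046511104
(3,6): OLD=6397410573251681/70368744177664 → NEW=0, ERR=6397410573251681/70368744177664
(4,0): OLD=224373296971/2147483648 → NEW=0, ERR=224373296971/2147483648
(4,1): OLD=2590634350287/34359738368 → NEW=0, ERR=2590634350287/34359738368
(4,2): OLD=53103464770433/549755813888 → NEW=0, ERR=53103464770433/549755813888
(4,3): OLD=541156832608219/4398046511104 → NEW=0, ERR=541156832608219/4398046511104
(4,4): OLD=4851350677715169/35184372088832 → NEW=255, ERR=-4120664204936991/35184372088832
(4,5): OLD=88363650741582753/1125899906842624 → NEW=0, ERR=88363650741582753/1125899906842624
(4,6): OLD=2610297321329327799/18014398509481984 → NEW=255, ERR=-1983374298588578121/18014398509481984
(5,0): OLD=67503208664029/549755813888 → NEW=0, ERR=67503208664029/549755813888
(5,1): OLD=778115071836319/4398046511104 → NEW=255, ERR=-343386788495201/4398046511104
(5,2): OLD=3124735568780233/35184372088832 → NEW=0, ERR=3124735568780233/35184372088832
(5,3): OLD=25440800032752589/281474976710656 → NEW=0, ERR=25440800032752589/281474976710656
(5,4): OLD=1879800711748682991/18014398509481984 → NEW=0, ERR=1879800711748682991/18014398509481984
(5,5): OLD=20639531032098406783/144115188075855872 → NEW=255, ERR=-16109841927244840577/144115188075855872
(5,6): OLD=24426709680684345233/2305843009213693952 → NEW=0, ERR=24426709680684345233/2305843009213693952
(6,0): OLD=6736517561867365/70368744177664 → NEW=0, ERR=6736517561867365/70368744177664
(6,1): OLD=119131098013060521/1125899906842624 → NEW=0, ERR=119131098013060521/1125899906842624
(6,2): OLD=2938366644864633307/18014398509481984 → NEW=255, ERR=-1655304975053272613/18014398509481984
(6,3): OLD=9822929309956797189/144115188075855872 → NEW=0, ERR=9822929309956797189/144115188075855872
(6,4): OLD=37215978028775325983/288230376151711744 → NEW=255, ERR=-36282767889911168737/288230376151711744
(6,5): OLD=-756224958876162939733/36893488147419103232 → NEW=0, ERR=-756224958876162939733/36893488147419103232
(6,6): OLD=12016204270784214359293/590295810358705651712 → NEW=0, ERR=12016204270784214359293/590295810358705651712
Row 0: .......
Row 1: .#.#.#.
Row 2: ...#..#
Row 3: .#.....
Row 4: ....#.#
Row 5: .#...#.
Row 6: ..#.#..

Answer: .......
.#.#.#.
...#..#
.#.....
....#.#
.#...#.
..#.#..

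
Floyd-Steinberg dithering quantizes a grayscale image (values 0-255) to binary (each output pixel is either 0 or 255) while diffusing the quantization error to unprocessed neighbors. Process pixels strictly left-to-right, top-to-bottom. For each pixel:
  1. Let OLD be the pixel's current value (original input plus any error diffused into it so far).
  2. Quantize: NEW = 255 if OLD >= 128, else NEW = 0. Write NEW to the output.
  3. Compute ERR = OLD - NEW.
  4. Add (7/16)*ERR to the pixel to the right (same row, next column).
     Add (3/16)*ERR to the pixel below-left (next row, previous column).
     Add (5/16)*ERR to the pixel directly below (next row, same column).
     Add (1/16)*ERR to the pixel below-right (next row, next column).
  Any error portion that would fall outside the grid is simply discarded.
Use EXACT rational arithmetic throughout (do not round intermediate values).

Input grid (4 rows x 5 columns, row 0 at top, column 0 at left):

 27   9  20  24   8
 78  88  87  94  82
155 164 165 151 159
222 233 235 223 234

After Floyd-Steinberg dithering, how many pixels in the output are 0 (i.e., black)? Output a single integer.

(0,0): OLD=27 → NEW=0, ERR=27
(0,1): OLD=333/16 → NEW=0, ERR=333/16
(0,2): OLD=7451/256 → NEW=0, ERR=7451/256
(0,3): OLD=150461/4096 → NEW=0, ERR=150461/4096
(0,4): OLD=1577515/65536 → NEW=0, ERR=1577515/65536
(1,0): OLD=23127/256 → NEW=0, ERR=23127/256
(1,1): OLD=289121/2048 → NEW=255, ERR=-233119/2048
(1,2): OLD=3570677/65536 → NEW=0, ERR=3570677/65536
(1,3): OLD=35559441/262144 → NEW=255, ERR=-31287279/262144
(1,4): OLD=166101779/4194304 → NEW=0, ERR=166101779/4194304
(2,0): OLD=5304763/32768 → NEW=255, ERR=-3051077/32768
(2,1): OLD=108584889/1048576 → NEW=0, ERR=108584889/1048576
(2,2): OLD=3319184747/16777216 → NEW=255, ERR=-959005333/16777216
(2,3): OLD=26716101905/268435456 → NEW=0, ERR=26716101905/268435456
(2,4): OLD=891026908983/4294967296 → NEW=255, ERR=-204189751497/4294967296
(3,0): OLD=3562124299/16777216 → NEW=255, ERR=-716065781/16777216
(3,1): OLD=30890312239/134217728 → NEW=255, ERR=-3335208401/134217728
(3,2): OLD=993850007605/4294967296 → NEW=255, ERR=-101366652875/4294967296
(3,3): OLD=1986761284333/8589934592 → NEW=255, ERR=-203672036627/8589934592
(3,4): OLD=29548028602049/137438953472 → NEW=255, ERR=-5498904533311/137438953472
Output grid:
  Row 0: .....  (5 black, running=5)
  Row 1: .#.#.  (3 black, running=8)
  Row 2: #.#.#  (2 black, running=10)
  Row 3: #####  (0 black, running=10)

Answer: 10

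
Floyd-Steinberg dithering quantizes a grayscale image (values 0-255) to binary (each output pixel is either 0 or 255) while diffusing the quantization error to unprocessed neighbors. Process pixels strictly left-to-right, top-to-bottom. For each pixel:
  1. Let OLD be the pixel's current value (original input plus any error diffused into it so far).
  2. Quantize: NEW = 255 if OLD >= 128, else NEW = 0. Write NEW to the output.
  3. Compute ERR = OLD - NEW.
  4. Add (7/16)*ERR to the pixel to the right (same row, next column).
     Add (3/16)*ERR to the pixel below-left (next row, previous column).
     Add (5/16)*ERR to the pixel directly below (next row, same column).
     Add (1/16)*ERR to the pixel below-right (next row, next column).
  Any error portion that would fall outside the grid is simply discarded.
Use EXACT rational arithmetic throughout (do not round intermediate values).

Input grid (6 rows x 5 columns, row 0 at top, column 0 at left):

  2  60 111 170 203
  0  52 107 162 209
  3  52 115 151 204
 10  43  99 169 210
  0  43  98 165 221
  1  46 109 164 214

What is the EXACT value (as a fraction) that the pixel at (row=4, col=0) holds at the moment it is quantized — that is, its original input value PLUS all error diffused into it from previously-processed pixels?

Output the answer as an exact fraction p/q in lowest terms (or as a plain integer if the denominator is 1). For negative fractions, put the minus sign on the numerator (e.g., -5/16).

Answer: 27377947471/1073741824

Derivation:
(0,0): OLD=2 → NEW=0, ERR=2
(0,1): OLD=487/8 → NEW=0, ERR=487/8
(0,2): OLD=17617/128 → NEW=255, ERR=-15023/128
(0,3): OLD=242999/2048 → NEW=0, ERR=242999/2048
(0,4): OLD=8352897/32768 → NEW=255, ERR=-2943/32768
(1,0): OLD=1541/128 → NEW=0, ERR=1541/128
(1,1): OLD=55715/1024 → NEW=0, ERR=55715/1024
(1,2): OLD=3938015/32768 → NEW=0, ERR=3938015/32768
(1,3): OLD=32021491/131072 → NEW=255, ERR=-1401869/131072
(1,4): OLD=443984761/2097152 → NEW=255, ERR=-90788999/2097152
(2,0): OLD=277937/16384 → NEW=0, ERR=277937/16384
(2,1): OLD=52277035/524288 → NEW=0, ERR=52277035/524288
(2,2): OLD=1657374017/8388608 → NEW=255, ERR=-481721023/8388608
(2,3): OLD=16364895539/134217728 → NEW=0, ERR=16364895539/134217728
(2,4): OLD=522152939429/2147483648 → NEW=255, ERR=-25455390811/2147483648
(3,0): OLD=285187105/8388608 → NEW=0, ERR=285187105/8388608
(3,1): OLD=5323487757/67108864 → NEW=0, ERR=5323487757/67108864
(3,2): OLD=311069635487/2147483648 → NEW=255, ERR=-236538694753/2147483648
(3,3): OLD=657566226215/4294967296 → NEW=255, ERR=-437650434265/4294967296
(3,4): OLD=11636659823843/68719476736 → NEW=255, ERR=-5886806743837/68719476736
(4,0): OLD=27377947471/1073741824 → NEW=0, ERR=27377947471/1073741824
Target (4,0): original=0, with diffused error = 27377947471/1073741824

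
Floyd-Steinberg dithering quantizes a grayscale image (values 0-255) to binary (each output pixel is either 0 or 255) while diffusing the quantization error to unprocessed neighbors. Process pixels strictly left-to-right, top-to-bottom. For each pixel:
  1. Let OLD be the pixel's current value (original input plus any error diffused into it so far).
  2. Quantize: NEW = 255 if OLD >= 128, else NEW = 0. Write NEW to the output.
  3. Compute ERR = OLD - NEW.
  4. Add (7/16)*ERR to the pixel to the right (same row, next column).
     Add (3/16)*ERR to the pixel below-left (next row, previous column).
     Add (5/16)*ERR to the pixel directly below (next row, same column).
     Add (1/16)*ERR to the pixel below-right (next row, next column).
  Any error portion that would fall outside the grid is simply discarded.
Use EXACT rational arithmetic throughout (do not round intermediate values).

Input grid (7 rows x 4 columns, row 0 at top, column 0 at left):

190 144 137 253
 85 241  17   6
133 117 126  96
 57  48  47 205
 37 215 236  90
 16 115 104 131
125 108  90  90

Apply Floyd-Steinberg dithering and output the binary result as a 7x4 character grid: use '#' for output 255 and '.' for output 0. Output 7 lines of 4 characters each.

Answer: #.##
.#..
#.#.
...#
.##.
.#.#
.#..

Derivation:
(0,0): OLD=190 → NEW=255, ERR=-65
(0,1): OLD=1849/16 → NEW=0, ERR=1849/16
(0,2): OLD=48015/256 → NEW=255, ERR=-17265/256
(0,3): OLD=915433/4096 → NEW=255, ERR=-129047/4096
(1,0): OLD=22107/256 → NEW=0, ERR=22107/256
(1,1): OLD=610685/2048 → NEW=255, ERR=88445/2048
(1,2): OLD=1057345/65536 → NEW=0, ERR=1057345/65536
(1,3): OLD=-1050729/1048576 → NEW=0, ERR=-1050729/1048576
(2,0): OLD=5507759/32768 → NEW=255, ERR=-2848081/32768
(2,1): OLD=105792885/1048576 → NEW=0, ERR=105792885/1048576
(2,2): OLD=372649833/2097152 → NEW=255, ERR=-162123927/2097152
(2,3): OLD=2109685733/33554432 → NEW=0, ERR=2109685733/33554432
(3,0): OLD=817987007/16777216 → NEW=0, ERR=817987007/16777216
(3,1): OLD=21725050017/268435456 → NEW=0, ERR=21725050017/268435456
(3,2): OLD=327894935903/4294967296 → NEW=0, ERR=327894935903/4294967296
(3,3): OLD=17400926348825/68719476736 → NEW=255, ERR=-122540218855/68719476736
(4,0): OLD=289527900563/4294967296 → NEW=0, ERR=289527900563/4294967296
(4,1): OLD=9866238142521/34359738368 → NEW=255, ERR=1104504858681/34359738368
(4,2): OLD=306373399196697/1099511627776 → NEW=255, ERR=25997934113817/1099511627776
(4,3): OLD=1839420168876927/17592186044416 → NEW=0, ERR=1839420168876927/17592186044416
(5,0): OLD=23690723620771/549755813888 → NEW=0, ERR=23690723620771/549755813888
(5,1): OLD=2683605248073173/17592186044416 → NEW=255, ERR=-1802402193252907/17592186044416
(5,2): OLD=775630748391209/8796093022208 → NEW=0, ERR=775630748391209/8796093022208
(5,3): OLD=57345120216778569/281474976710656 → NEW=255, ERR=-14430998844438711/281474976710656
(6,0): OLD=33567681288396639/281474976710656 → NEW=0, ERR=33567681288396639/281474976710656
(6,1): OLD=663760555653948297/4503599627370496 → NEW=255, ERR=-484657349325528183/4503599627370496
(6,2): OLD=3924093828010509679/72057594037927936 → NEW=0, ERR=3924093828010509679/72057594037927936
(6,3): OLD=119113880780629029641/1152921504606846976 → NEW=0, ERR=119113880780629029641/1152921504606846976
Row 0: #.##
Row 1: .#..
Row 2: #.#.
Row 3: ...#
Row 4: .##.
Row 5: .#.#
Row 6: .#..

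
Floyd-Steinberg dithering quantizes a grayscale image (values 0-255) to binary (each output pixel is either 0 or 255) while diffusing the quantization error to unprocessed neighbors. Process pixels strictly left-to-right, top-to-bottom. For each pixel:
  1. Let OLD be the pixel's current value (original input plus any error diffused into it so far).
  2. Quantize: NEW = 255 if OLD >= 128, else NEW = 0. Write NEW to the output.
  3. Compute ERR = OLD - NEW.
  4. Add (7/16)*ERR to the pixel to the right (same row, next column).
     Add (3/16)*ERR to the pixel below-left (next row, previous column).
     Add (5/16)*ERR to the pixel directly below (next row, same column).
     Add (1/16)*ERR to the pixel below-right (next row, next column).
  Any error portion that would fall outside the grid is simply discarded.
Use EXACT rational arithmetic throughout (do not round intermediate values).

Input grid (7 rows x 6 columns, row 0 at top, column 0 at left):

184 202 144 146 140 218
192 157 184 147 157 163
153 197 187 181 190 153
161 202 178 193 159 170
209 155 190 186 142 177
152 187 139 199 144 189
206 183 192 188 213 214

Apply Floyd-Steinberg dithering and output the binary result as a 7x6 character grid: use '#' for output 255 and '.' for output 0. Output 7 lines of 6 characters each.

(0,0): OLD=184 → NEW=255, ERR=-71
(0,1): OLD=2735/16 → NEW=255, ERR=-1345/16
(0,2): OLD=27449/256 → NEW=0, ERR=27449/256
(0,3): OLD=790159/4096 → NEW=255, ERR=-254321/4096
(0,4): OLD=7394793/65536 → NEW=0, ERR=7394793/65536
(0,5): OLD=280353119/1048576 → NEW=255, ERR=12966239/1048576
(1,0): OLD=39437/256 → NEW=255, ERR=-25843/256
(1,1): OLD=209371/2048 → NEW=0, ERR=209371/2048
(1,2): OLD=16078455/65536 → NEW=255, ERR=-633225/65536
(1,3): OLD=39643435/262144 → NEW=255, ERR=-27203285/262144
(1,4): OLD=2437706913/16777216 → NEW=255, ERR=-1840483167/16777216
(1,5): OLD=33801963287/268435456 → NEW=0, ERR=33801963287/268435456
(2,0): OLD=4607897/32768 → NEW=255, ERR=-3747943/32768
(2,1): OLD=179082147/1048576 → NEW=255, ERR=-88304733/1048576
(2,2): OLD=2249306793/16777216 → NEW=255, ERR=-2028883287/16777216
(2,3): OLD=9998014113/134217728 → NEW=0, ERR=9998014113/134217728
(2,4): OLD=882327056483/4294967296 → NEW=255, ERR=-212889603997/4294967296
(2,5): OLD=11256846084837/68719476736 → NEW=255, ERR=-6266620482843/68719476736
(3,0): OLD=1836546697/16777216 → NEW=0, ERR=1836546697/16777216
(3,1): OLD=26004906837/134217728 → NEW=255, ERR=-8220613803/134217728
(3,2): OLD=131121748879/1073741824 → NEW=0, ERR=131121748879/1073741824
(3,3): OLD=17375887303277/68719476736 → NEW=255, ERR=-147579264403/68719476736
(3,4): OLD=71538623711565/549755813888 → NEW=255, ERR=-68649108829875/549755813888
(3,5): OLD=736877363340899/8796093022208 → NEW=0, ERR=736877363340899/8796093022208
(4,0): OLD=497624108903/2147483648 → NEW=255, ERR=-49984221337/2147483648
(4,1): OLD=5340029263931/34359738368 → NEW=255, ERR=-3421704019909/34359738368
(4,2): OLD=198310620579649/1099511627776 → NEW=255, ERR=-82064844503231/1099511627776
(4,3): OLD=2408260369459365/17592186044416 → NEW=255, ERR=-2077747071866715/17592186044416
(4,4): OLD=18824843665424373/281474976710656 → NEW=0, ERR=18824843665424373/281474976710656
(4,5): OLD=1011663074116196243/4503599627370496 → NEW=255, ERR=-136754830863280237/4503599627370496
(5,0): OLD=69299033944289/549755813888 → NEW=0, ERR=69299033944289/549755813888
(5,1): OLD=3440666167506161/17592186044416 → NEW=255, ERR=-1045341273819919/17592186044416
(5,2): OLD=8628645805994859/140737488355328 → NEW=0, ERR=8628645805994859/140737488355328
(5,3): OLD=886263532184765513/4503599627370496 → NEW=255, ERR=-262154372794710967/4503599627370496
(5,4): OLD=1138129085268109513/9007199254740992 → NEW=0, ERR=1138129085268109513/9007199254740992
(5,5): OLD=34439520831874303965/144115188075855872 → NEW=255, ERR=-2309852127468943395/144115188075855872
(6,0): OLD=65935666812021619/281474976710656 → NEW=255, ERR=-5840452249195661/281474976710656
(6,1): OLD=786901244374282743/4503599627370496 → NEW=255, ERR=-361516660605193737/4503599627370496
(6,2): OLD=2907738568880738207/18014398509481984 → NEW=255, ERR=-1685933051037167713/18014398509481984
(6,3): OLD=45075933078143413571/288230376151711744 → NEW=255, ERR=-28422812840543081149/288230376151711744
(6,4): OLD=934793093060454415331/4611686018427387904 → NEW=255, ERR=-241186841638529500189/4611686018427387904
(6,5): OLD=14315250786887910809429/73786976294838206464 → NEW=255, ERR=-4500428168295831838891/73786976294838206464
Row 0: ##.#.#
Row 1: #.###.
Row 2: ###.##
Row 3: .#.##.
Row 4: ####.#
Row 5: .#.#.#
Row 6: ######

Answer: ##.#.#
#.###.
###.##
.#.##.
####.#
.#.#.#
######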